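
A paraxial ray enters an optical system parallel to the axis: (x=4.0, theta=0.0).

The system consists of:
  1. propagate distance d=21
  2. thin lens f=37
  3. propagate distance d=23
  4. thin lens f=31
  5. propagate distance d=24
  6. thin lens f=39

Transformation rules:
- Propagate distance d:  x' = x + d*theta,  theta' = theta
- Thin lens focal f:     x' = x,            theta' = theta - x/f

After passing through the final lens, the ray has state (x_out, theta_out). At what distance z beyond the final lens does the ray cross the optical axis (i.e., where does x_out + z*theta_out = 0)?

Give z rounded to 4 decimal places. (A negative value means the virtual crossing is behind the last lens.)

Answer: -22.7178

Derivation:
Initial: x=4.0000 theta=0.0000
After 1 (propagate distance d=21): x=4.0000 theta=0.0000
After 2 (thin lens f=37): x=4.0000 theta=-4/37 (≈-0.1081)
After 3 (propagate distance d=23): x=56/37 (≈1.5135) theta=-4/37 (≈-0.1081)
After 4 (thin lens f=31): x=56/37 (≈1.5135) theta=-180/1147 (≈-0.1569)
After 5 (propagate distance d=24): x=-2584/1147 (≈-2.2528) theta=-180/1147 (≈-0.1569)
After 6 (thin lens f=39): x=-2584/1147 (≈-2.2528) theta=-4436/44733 (≈-0.0992)
z_focus = -x_out/theta_out = -(-2584/1147)/(-4436/44733) = -25194/1109 ≈ -22.7178
Rounded to 4 decimal places: z = -22.7178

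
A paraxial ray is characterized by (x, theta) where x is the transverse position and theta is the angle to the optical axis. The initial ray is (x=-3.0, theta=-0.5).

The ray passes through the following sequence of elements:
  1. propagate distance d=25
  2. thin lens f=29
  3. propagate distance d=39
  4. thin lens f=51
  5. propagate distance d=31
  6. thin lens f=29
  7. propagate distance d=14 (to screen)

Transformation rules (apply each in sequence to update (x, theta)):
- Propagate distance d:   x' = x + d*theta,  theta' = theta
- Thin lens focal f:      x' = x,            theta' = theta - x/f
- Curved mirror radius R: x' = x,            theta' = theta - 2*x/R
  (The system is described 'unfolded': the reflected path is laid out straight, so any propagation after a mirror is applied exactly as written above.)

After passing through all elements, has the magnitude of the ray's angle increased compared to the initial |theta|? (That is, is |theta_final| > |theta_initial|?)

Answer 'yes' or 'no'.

Answer: no

Derivation:
Initial: x=-3.0000 theta=-0.5000
After 1 (propagate distance d=25): x=-15.5000 theta=-0.5000
After 2 (thin lens f=29): x=-15.5000 theta=1/29 (≈0.0345)
After 3 (propagate distance d=39): x=-821/58 (≈-14.1552) theta=1/29 (≈0.0345)
After 4 (thin lens f=51): x=-821/58 (≈-14.1552) theta=923/2958 (≈0.3120)
After 5 (propagate distance d=31): x=-6629/1479 (≈-4.4821) theta=923/2958 (≈0.3120)
After 6 (thin lens f=29): x=-6629/1479 (≈-4.4821) theta=40025/85782 (≈0.4666)
After 7 (propagate distance d=14 (to screen)): x=87934/42891 (≈2.0502) theta=40025/85782 (≈0.4666)
|theta_initial|=0.5000 |theta_final|=40025/85782 (≈0.4666) -> not increased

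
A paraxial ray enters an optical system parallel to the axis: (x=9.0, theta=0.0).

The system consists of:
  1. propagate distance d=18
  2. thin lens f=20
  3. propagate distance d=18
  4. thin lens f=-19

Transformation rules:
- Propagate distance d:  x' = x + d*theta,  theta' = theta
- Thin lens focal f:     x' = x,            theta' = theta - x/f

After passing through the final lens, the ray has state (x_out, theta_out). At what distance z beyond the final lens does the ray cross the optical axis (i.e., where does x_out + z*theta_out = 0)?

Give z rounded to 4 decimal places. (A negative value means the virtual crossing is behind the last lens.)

Answer: 2.2353

Derivation:
Initial: x=9.0000 theta=0.0000
After 1 (propagate distance d=18): x=9.0000 theta=0.0000
After 2 (thin lens f=20): x=9.0000 theta=-0.4500
After 3 (propagate distance d=18): x=0.9000 theta=-0.4500
After 4 (thin lens f=-19): x=0.9000 theta=-153/380 (≈-0.4026)
z_focus = -x_out/theta_out = -(0.9000)/(-153/380) = 38/17 ≈ 2.2353
Rounded to 4 decimal places: z = 2.2353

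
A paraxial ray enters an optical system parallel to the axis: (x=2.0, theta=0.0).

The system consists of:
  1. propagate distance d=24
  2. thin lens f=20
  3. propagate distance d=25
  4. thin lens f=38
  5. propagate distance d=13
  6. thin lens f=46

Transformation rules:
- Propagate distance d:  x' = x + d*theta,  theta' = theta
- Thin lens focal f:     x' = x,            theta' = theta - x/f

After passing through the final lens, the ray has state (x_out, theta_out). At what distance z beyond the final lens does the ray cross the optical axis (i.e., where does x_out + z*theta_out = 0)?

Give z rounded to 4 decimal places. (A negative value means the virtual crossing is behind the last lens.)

Answer: -31.6730

Derivation:
Initial: x=2.0000 theta=0.0000
After 1 (propagate distance d=24): x=2.0000 theta=0.0000
After 2 (thin lens f=20): x=2.0000 theta=-0.1000
After 3 (propagate distance d=25): x=-0.5000 theta=-0.1000
After 4 (thin lens f=38): x=-0.5000 theta=-33/380 (≈-0.0868)
After 5 (propagate distance d=13): x=-619/380 (≈-1.6289) theta=-33/380 (≈-0.0868)
After 6 (thin lens f=46): x=-619/380 (≈-1.6289) theta=-899/17480 (≈-0.0514)
z_focus = -x_out/theta_out = -(-619/380)/(-899/17480) = -28474/899 ≈ -31.6730
Rounded to 4 decimal places: z = -31.6730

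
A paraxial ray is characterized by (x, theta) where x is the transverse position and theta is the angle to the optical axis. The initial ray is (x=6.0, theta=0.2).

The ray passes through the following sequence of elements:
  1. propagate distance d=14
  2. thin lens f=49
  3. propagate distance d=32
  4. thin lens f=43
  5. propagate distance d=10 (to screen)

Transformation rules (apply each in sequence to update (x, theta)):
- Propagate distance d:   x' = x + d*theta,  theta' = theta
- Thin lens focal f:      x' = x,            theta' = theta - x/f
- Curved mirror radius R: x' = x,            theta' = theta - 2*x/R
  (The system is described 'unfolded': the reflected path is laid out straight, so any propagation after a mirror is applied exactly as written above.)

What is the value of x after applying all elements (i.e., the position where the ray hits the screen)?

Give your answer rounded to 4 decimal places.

Initial: x=6.0000 theta=0.2000
After 1 (propagate distance d=14): x=8.8000 theta=0.2000
After 2 (thin lens f=49): x=8.8000 theta=1/49 (≈0.0204)
After 3 (propagate distance d=32): x=2316/245 (≈9.4531) theta=1/49 (≈0.0204)
After 4 (thin lens f=43): x=2316/245 (≈9.4531) theta=-2101/10535 (≈-0.1994)
After 5 (propagate distance d=10 (to screen)): x=78578/10535 (≈7.4588) theta=-2101/10535 (≈-0.1994)
Rounded to 4 decimal places: x = 7.4588

Answer: 7.4588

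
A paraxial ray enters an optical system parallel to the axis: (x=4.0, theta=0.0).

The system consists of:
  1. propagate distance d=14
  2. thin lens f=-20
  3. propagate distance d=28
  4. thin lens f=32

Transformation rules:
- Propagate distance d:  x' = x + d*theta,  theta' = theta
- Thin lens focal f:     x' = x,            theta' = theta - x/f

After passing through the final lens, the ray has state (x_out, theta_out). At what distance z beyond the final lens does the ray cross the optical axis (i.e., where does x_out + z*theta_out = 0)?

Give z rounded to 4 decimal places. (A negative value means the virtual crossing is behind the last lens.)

Answer: 96.0000

Derivation:
Initial: x=4.0000 theta=0.0000
After 1 (propagate distance d=14): x=4.0000 theta=0.0000
After 2 (thin lens f=-20): x=4.0000 theta=0.2000
After 3 (propagate distance d=28): x=9.6000 theta=0.2000
After 4 (thin lens f=32): x=9.6000 theta=-0.1000
z_focus = -x_out/theta_out = -(9.6000)/(-0.1000) = 96.0000
Rounded to 4 decimal places: z = 96.0000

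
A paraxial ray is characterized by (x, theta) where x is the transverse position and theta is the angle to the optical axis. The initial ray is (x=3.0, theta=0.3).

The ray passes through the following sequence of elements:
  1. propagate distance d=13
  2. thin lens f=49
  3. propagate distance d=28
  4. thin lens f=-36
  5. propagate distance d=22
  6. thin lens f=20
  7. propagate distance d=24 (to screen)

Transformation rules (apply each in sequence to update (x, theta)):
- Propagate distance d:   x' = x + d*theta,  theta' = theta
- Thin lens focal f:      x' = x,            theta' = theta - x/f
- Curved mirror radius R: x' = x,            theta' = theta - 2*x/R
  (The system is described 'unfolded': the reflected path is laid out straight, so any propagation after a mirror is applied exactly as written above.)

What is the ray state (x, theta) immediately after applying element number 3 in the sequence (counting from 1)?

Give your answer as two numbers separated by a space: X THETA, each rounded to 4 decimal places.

Initial: x=3.0000 theta=0.3000
After 1 (propagate distance d=13): x=6.9000 theta=0.3000
After 2 (thin lens f=49): x=6.9000 theta=39/245 (≈0.1592)
After 3 (propagate distance d=28): x=159/14 (≈11.3571) theta=39/245 (≈0.1592)
Rounded to 4 decimal places: x = 11.3571, theta = 0.1592

Answer: 11.3571 0.1592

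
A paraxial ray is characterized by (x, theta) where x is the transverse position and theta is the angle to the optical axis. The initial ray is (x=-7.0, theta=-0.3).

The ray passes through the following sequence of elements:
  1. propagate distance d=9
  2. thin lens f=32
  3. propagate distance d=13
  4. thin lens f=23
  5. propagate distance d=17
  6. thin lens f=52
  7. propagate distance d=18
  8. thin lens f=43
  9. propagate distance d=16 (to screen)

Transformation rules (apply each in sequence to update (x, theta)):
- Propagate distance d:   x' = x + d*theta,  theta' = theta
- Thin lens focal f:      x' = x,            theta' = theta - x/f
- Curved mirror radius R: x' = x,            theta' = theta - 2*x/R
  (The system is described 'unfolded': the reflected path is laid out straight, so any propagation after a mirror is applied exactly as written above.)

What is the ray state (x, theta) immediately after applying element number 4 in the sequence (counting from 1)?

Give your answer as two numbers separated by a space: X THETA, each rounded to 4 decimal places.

Answer: -9.6594 0.4231

Derivation:
Initial: x=-7.0000 theta=-0.3000
After 1 (propagate distance d=9): x=-9.7000 theta=-0.3000
After 2 (thin lens f=32): x=-9.7000 theta=1/320 (≈0.0031)
After 3 (propagate distance d=13): x=-3091/320 (≈-9.6594) theta=1/320 (≈0.0031)
After 4 (thin lens f=23): x=-3091/320 (≈-9.6594) theta=1557/3680 (≈0.4231)
Rounded to 4 decimal places: x = -9.6594, theta = 0.4231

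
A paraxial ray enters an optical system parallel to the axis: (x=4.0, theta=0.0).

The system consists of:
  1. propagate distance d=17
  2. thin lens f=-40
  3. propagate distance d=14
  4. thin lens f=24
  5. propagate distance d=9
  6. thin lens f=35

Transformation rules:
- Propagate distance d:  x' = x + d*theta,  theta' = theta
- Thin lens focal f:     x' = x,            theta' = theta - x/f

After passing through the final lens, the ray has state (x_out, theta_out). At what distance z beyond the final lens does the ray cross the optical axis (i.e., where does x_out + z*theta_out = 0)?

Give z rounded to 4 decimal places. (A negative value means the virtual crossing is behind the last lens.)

Initial: x=4.0000 theta=0.0000
After 1 (propagate distance d=17): x=4.0000 theta=0.0000
After 2 (thin lens f=-40): x=4.0000 theta=0.1000
After 3 (propagate distance d=14): x=5.4000 theta=0.1000
After 4 (thin lens f=24): x=5.4000 theta=-0.1250
After 5 (propagate distance d=9): x=4.2750 theta=-0.1250
After 6 (thin lens f=35): x=4.2750 theta=-173/700 (≈-0.2471)
z_focus = -x_out/theta_out = -(4.2750)/(-173/700) = 5985/346 ≈ 17.2977
Rounded to 4 decimal places: z = 17.2977

Answer: 17.2977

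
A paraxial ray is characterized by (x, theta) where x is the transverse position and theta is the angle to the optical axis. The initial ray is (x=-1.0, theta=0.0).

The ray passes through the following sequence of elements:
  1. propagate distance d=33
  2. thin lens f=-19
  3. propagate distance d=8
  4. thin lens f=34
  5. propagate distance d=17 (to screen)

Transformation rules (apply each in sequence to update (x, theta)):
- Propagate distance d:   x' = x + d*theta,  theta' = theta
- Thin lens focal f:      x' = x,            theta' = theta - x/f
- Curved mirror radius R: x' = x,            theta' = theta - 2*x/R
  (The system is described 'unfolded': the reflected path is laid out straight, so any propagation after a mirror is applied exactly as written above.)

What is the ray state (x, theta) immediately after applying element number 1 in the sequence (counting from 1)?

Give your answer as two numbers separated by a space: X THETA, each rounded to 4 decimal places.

Initial: x=-1.0000 theta=0.0000
After 1 (propagate distance d=33): x=-1.0000 theta=0.0000
Rounded to 4 decimal places: x = -1.0000, theta = 0.0000

Answer: -1.0000 0.0000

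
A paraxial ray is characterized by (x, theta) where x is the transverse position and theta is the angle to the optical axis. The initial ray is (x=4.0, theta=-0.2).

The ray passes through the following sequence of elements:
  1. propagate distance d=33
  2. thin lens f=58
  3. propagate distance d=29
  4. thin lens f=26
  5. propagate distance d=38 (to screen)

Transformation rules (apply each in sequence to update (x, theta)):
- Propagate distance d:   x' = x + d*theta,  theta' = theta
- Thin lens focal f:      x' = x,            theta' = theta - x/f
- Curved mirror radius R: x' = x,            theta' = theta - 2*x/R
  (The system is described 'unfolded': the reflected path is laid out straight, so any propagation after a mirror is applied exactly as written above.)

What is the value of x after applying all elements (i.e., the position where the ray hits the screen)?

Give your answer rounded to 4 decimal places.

Answer: -2.6196

Derivation:
Initial: x=4.0000 theta=-0.2000
After 1 (propagate distance d=33): x=-2.6000 theta=-0.2000
After 2 (thin lens f=58): x=-2.6000 theta=-9/58 (≈-0.1552)
After 3 (propagate distance d=29): x=-7.1000 theta=-9/58 (≈-0.1552)
After 4 (thin lens f=26): x=-7.1000 theta=889/7540 (≈0.1179)
After 5 (propagate distance d=38 (to screen)): x=-4938/1885 (≈-2.6196) theta=889/7540 (≈0.1179)
Rounded to 4 decimal places: x = -2.6196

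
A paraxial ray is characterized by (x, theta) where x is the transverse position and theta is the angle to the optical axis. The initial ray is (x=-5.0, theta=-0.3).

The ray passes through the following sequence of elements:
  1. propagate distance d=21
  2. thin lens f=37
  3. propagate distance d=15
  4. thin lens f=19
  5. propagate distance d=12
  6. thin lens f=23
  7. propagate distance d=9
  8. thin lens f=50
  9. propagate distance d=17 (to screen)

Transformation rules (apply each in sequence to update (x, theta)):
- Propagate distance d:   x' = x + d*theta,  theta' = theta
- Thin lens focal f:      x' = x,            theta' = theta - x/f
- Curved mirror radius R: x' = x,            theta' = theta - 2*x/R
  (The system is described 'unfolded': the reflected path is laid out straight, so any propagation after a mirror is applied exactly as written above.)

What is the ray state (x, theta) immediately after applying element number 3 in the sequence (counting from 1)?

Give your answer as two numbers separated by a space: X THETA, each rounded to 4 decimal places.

Initial: x=-5.0000 theta=-0.3000
After 1 (propagate distance d=21): x=-11.3000 theta=-0.3000
After 2 (thin lens f=37): x=-11.3000 theta=1/185 (≈0.0054)
After 3 (propagate distance d=15): x=-4151/370 (≈-11.2189) theta=1/185 (≈0.0054)
Rounded to 4 decimal places: x = -11.2189, theta = 0.0054

Answer: -11.2189 0.0054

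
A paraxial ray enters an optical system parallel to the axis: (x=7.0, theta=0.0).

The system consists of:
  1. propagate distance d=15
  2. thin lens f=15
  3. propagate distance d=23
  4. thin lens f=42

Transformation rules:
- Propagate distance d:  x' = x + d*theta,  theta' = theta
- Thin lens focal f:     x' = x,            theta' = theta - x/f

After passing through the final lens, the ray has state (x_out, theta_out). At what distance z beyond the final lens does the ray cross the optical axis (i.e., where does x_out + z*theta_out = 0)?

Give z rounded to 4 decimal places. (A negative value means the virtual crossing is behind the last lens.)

Answer: -9.8824

Derivation:
Initial: x=7.0000 theta=0.0000
After 1 (propagate distance d=15): x=7.0000 theta=0.0000
After 2 (thin lens f=15): x=7.0000 theta=-7/15 (≈-0.4667)
After 3 (propagate distance d=23): x=-56/15 (≈-3.7333) theta=-7/15 (≈-0.4667)
After 4 (thin lens f=42): x=-56/15 (≈-3.7333) theta=-17/45 (≈-0.3778)
z_focus = -x_out/theta_out = -(-56/15)/(-17/45) = -168/17 ≈ -9.8824
Rounded to 4 decimal places: z = -9.8824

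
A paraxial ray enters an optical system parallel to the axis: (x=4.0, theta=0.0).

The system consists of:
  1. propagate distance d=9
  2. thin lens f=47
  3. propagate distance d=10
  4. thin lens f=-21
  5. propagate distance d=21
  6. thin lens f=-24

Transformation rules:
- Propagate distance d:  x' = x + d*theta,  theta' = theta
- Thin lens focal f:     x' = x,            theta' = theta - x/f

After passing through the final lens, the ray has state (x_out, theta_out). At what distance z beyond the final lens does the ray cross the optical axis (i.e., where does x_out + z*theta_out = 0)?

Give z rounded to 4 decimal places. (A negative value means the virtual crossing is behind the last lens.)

Answer: -17.8437

Derivation:
Initial: x=4.0000 theta=0.0000
After 1 (propagate distance d=9): x=4.0000 theta=0.0000
After 2 (thin lens f=47): x=4.0000 theta=-4/47 (≈-0.0851)
After 3 (propagate distance d=10): x=148/47 (≈3.1489) theta=-4/47 (≈-0.0851)
After 4 (thin lens f=-21): x=148/47 (≈3.1489) theta=64/987 (≈0.0648)
After 5 (propagate distance d=21): x=212/47 (≈4.5106) theta=64/987 (≈0.0648)
After 6 (thin lens f=-24): x=212/47 (≈4.5106) theta=499/1974 (≈0.2528)
z_focus = -x_out/theta_out = -(212/47)/(499/1974) = -8904/499 ≈ -17.8437
Rounded to 4 decimal places: z = -17.8437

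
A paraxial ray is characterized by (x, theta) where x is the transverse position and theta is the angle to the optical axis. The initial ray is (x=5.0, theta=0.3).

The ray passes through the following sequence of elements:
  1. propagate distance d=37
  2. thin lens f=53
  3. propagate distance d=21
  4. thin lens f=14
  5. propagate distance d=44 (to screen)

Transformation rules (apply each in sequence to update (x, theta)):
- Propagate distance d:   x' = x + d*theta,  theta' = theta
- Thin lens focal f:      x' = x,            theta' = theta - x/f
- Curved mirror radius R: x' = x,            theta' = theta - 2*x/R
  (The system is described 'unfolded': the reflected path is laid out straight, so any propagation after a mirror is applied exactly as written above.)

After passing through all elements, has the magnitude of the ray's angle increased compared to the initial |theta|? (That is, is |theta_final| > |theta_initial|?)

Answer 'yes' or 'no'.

Initial: x=5.0000 theta=0.3000
After 1 (propagate distance d=37): x=16.1000 theta=0.3000
After 2 (thin lens f=53): x=16.1000 theta=-1/265 (≈-0.0038)
After 3 (propagate distance d=21): x=8491/530 (≈16.0208) theta=-1/265 (≈-0.0038)
After 4 (thin lens f=14): x=8491/530 (≈16.0208) theta=-1217/1060 (≈-1.1481)
After 5 (propagate distance d=44 (to screen)): x=-18283/530 (≈-34.4962) theta=-1217/1060 (≈-1.1481)
|theta_initial|=0.3000 |theta_final|=1217/1060 (≈1.1481) -> increased

Answer: yes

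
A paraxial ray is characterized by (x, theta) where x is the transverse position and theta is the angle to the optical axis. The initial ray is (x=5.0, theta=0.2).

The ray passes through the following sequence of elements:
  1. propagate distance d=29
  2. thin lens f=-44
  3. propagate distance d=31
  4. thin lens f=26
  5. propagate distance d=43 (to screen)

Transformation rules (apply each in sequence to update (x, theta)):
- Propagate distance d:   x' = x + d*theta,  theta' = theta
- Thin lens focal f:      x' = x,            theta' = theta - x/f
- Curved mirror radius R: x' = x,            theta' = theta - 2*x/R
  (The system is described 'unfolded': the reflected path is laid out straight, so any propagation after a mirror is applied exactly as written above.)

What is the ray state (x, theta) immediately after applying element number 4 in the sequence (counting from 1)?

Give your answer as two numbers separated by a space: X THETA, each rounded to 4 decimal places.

Initial: x=5.0000 theta=0.2000
After 1 (propagate distance d=29): x=10.8000 theta=0.2000
After 2 (thin lens f=-44): x=10.8000 theta=49/110 (≈0.4455)
After 3 (propagate distance d=31): x=2707/110 (≈24.6091) theta=49/110 (≈0.4455)
After 4 (thin lens f=26): x=2707/110 (≈24.6091) theta=-1433/2860 (≈-0.5010)
Rounded to 4 decimal places: x = 24.6091, theta = -0.5010

Answer: 24.6091 -0.5010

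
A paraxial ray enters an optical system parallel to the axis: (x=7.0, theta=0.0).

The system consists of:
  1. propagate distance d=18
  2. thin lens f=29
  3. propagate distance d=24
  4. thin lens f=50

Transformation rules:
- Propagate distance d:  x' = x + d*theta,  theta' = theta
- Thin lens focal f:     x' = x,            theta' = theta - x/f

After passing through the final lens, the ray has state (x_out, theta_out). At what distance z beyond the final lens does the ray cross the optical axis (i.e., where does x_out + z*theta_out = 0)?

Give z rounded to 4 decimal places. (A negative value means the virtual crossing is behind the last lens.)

Initial: x=7.0000 theta=0.0000
After 1 (propagate distance d=18): x=7.0000 theta=0.0000
After 2 (thin lens f=29): x=7.0000 theta=-7/29 (≈-0.2414)
After 3 (propagate distance d=24): x=35/29 (≈1.2069) theta=-7/29 (≈-0.2414)
After 4 (thin lens f=50): x=35/29 (≈1.2069) theta=-77/290 (≈-0.2655)
z_focus = -x_out/theta_out = -(35/29)/(-77/290) = 50/11 ≈ 4.5455
Rounded to 4 decimal places: z = 4.5455

Answer: 4.5455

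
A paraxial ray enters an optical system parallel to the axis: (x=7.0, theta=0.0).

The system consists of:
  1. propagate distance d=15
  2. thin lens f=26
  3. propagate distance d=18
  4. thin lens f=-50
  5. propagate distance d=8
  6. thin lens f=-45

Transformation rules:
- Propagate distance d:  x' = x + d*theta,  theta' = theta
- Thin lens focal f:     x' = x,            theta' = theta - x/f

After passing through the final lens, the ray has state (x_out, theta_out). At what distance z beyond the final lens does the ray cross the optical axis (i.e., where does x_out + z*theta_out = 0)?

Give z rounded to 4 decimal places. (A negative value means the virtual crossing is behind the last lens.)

Answer: 1.5772

Derivation:
Initial: x=7.0000 theta=0.0000
After 1 (propagate distance d=15): x=7.0000 theta=0.0000
After 2 (thin lens f=26): x=7.0000 theta=-7/26 (≈-0.2692)
After 3 (propagate distance d=18): x=28/13 (≈2.1538) theta=-7/26 (≈-0.2692)
After 4 (thin lens f=-50): x=28/13 (≈2.1538) theta=-147/650 (≈-0.2262)
After 5 (propagate distance d=8): x=112/325 (≈0.3446) theta=-147/650 (≈-0.2262)
After 6 (thin lens f=-45): x=112/325 (≈0.3446) theta=-6391/29250 (≈-0.2185)
z_focus = -x_out/theta_out = -(112/325)/(-6391/29250) = 1440/913 ≈ 1.5772
Rounded to 4 decimal places: z = 1.5772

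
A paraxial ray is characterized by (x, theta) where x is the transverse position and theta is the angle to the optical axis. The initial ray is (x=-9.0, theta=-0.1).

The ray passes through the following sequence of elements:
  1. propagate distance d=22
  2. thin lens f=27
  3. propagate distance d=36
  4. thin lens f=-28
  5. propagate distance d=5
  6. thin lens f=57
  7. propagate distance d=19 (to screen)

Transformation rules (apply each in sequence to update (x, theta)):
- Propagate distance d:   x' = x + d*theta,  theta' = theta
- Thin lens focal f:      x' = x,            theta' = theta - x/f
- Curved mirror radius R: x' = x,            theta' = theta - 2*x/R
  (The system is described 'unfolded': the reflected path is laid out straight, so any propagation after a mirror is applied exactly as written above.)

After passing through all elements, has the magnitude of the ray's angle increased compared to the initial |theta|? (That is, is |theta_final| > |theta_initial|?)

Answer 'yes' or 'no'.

Answer: yes

Derivation:
Initial: x=-9.0000 theta=-0.1000
After 1 (propagate distance d=22): x=-11.2000 theta=-0.1000
After 2 (thin lens f=27): x=-11.2000 theta=17/54 (≈0.3148)
After 3 (propagate distance d=36): x=2/15 (≈0.1333) theta=17/54 (≈0.3148)
After 4 (thin lens f=-28): x=2/15 (≈0.1333) theta=302/945 (≈0.3196)
After 5 (propagate distance d=5): x=1636/945 (≈1.7312) theta=302/945 (≈0.3196)
After 6 (thin lens f=57): x=1636/945 (≈1.7312) theta=15578/53865 (≈0.2892)
After 7 (propagate distance d=19 (to screen)): x=20486/2835 (≈7.2261) theta=15578/53865 (≈0.2892)
|theta_initial|=0.1000 |theta_final|=15578/53865 (≈0.2892) -> increased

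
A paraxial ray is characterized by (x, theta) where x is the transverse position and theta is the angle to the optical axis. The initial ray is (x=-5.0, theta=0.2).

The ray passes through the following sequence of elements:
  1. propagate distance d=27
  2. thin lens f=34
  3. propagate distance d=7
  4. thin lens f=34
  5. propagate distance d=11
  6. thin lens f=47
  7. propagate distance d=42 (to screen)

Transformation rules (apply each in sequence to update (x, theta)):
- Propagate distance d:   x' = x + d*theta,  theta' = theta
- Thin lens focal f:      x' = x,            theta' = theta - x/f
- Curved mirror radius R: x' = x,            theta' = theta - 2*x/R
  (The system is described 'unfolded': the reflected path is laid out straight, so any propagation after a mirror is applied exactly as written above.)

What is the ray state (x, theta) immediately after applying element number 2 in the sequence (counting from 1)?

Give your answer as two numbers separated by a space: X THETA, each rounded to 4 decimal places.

Initial: x=-5.0000 theta=0.2000
After 1 (propagate distance d=27): x=0.4000 theta=0.2000
After 2 (thin lens f=34): x=0.4000 theta=16/85 (≈0.1882)
Rounded to 4 decimal places: x = 0.4000, theta = 0.1882

Answer: 0.4000 0.1882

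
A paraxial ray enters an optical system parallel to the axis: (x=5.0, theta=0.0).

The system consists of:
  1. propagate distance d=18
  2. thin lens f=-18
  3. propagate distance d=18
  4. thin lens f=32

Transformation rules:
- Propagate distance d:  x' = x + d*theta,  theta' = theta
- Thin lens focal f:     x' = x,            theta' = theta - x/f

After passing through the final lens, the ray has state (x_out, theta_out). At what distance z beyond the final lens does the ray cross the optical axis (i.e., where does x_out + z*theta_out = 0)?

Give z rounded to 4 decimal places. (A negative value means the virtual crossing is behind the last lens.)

Answer: 288.0000

Derivation:
Initial: x=5.0000 theta=0.0000
After 1 (propagate distance d=18): x=5.0000 theta=0.0000
After 2 (thin lens f=-18): x=5.0000 theta=5/18 (≈0.2778)
After 3 (propagate distance d=18): x=10.0000 theta=5/18 (≈0.2778)
After 4 (thin lens f=32): x=10.0000 theta=-5/144 (≈-0.0347)
z_focus = -x_out/theta_out = -(10.0000)/(-5/144) = 288.0000
Rounded to 4 decimal places: z = 288.0000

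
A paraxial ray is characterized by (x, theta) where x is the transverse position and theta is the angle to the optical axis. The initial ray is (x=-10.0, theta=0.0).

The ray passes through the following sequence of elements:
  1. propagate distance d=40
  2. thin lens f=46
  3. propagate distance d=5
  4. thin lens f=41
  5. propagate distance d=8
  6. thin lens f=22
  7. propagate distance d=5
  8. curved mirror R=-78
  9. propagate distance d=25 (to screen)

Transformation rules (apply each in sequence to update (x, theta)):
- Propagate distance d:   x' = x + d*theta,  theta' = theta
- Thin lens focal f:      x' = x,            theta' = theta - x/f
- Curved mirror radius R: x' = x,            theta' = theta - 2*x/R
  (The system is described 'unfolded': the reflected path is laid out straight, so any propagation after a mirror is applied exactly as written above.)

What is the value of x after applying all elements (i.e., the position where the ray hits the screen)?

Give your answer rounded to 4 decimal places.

Answer: 13.7212

Derivation:
Initial: x=-10.0000 theta=0.0000
After 1 (propagate distance d=40): x=-10.0000 theta=0.0000
After 2 (thin lens f=46): x=-10.0000 theta=5/23 (≈0.2174)
After 3 (propagate distance d=5): x=-205/23 (≈-8.9130) theta=5/23 (≈0.2174)
After 4 (thin lens f=41): x=-205/23 (≈-8.9130) theta=10/23 (≈0.4348)
After 5 (propagate distance d=8): x=-125/23 (≈-5.4348) theta=10/23 (≈0.4348)
After 6 (thin lens f=22): x=-125/23 (≈-5.4348) theta=15/22 (≈0.6818)
After 7 (propagate distance d=5): x=-1025/506 (≈-2.0257) theta=15/22 (≈0.6818)
After 8 (curved mirror R=-78): x=-1025/506 (≈-2.0257) theta=565/897 (≈0.6299)
After 9 (propagate distance d=25 (to screen)): x=270775/19734 (≈13.7212) theta=565/897 (≈0.6299)
Rounded to 4 decimal places: x = 13.7212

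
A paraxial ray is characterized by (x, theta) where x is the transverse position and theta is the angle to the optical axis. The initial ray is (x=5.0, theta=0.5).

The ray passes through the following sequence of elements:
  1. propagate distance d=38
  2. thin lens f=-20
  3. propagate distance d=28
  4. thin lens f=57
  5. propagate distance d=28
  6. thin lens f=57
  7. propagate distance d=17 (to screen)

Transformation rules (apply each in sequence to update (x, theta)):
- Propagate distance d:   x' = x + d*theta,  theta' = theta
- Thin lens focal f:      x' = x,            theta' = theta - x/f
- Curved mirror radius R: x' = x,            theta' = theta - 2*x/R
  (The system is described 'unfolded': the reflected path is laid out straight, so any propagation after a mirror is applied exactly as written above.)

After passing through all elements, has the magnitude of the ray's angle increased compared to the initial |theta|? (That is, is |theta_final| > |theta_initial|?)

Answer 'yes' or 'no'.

Initial: x=5.0000 theta=0.5000
After 1 (propagate distance d=38): x=24.0000 theta=0.5000
After 2 (thin lens f=-20): x=24.0000 theta=1.7000
After 3 (propagate distance d=28): x=71.6000 theta=1.7000
After 4 (thin lens f=57): x=71.6000 theta=253/570 (≈0.4439)
After 5 (propagate distance d=28): x=23948/285 (≈84.0281) theta=253/570 (≈0.4439)
After 6 (thin lens f=57): x=23948/285 (≈84.0281) theta=-6695/6498 (≈-1.0303)
After 7 (propagate distance d=17 (to screen)): x=2160997/32490 (≈66.5127) theta=-6695/6498 (≈-1.0303)
|theta_initial|=0.5000 |theta_final|=6695/6498 (≈1.0303) -> increased

Answer: yes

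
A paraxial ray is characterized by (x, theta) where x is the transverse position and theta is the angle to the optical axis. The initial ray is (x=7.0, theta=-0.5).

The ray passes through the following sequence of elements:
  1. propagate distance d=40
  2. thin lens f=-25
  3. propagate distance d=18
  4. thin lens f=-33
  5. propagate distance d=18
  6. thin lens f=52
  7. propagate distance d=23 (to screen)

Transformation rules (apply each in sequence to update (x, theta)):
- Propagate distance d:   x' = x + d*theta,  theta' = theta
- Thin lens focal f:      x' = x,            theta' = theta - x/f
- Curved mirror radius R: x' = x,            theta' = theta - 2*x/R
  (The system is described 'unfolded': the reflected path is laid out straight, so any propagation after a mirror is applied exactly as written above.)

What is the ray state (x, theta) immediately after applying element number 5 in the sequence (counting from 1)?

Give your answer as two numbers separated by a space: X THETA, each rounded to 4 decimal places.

Initial: x=7.0000 theta=-0.5000
After 1 (propagate distance d=40): x=-13.0000 theta=-0.5000
After 2 (thin lens f=-25): x=-13.0000 theta=-1.0200
After 3 (propagate distance d=18): x=-31.3600 theta=-1.0200
After 4 (thin lens f=-33): x=-31.3600 theta=-3251/1650 (≈-1.9703)
After 5 (propagate distance d=18): x=-18377/275 (≈-66.8255) theta=-3251/1650 (≈-1.9703)
Rounded to 4 decimal places: x = -66.8255, theta = -1.9703

Answer: -66.8255 -1.9703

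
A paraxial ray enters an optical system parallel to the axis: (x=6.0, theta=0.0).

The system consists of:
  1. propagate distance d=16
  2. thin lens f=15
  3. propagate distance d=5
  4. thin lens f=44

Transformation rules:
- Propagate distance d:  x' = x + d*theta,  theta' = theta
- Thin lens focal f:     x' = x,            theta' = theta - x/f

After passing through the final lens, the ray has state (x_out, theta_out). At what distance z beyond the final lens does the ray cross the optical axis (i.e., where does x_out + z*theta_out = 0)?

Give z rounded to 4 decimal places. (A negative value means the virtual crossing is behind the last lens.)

Answer: 8.1481

Derivation:
Initial: x=6.0000 theta=0.0000
After 1 (propagate distance d=16): x=6.0000 theta=0.0000
After 2 (thin lens f=15): x=6.0000 theta=-0.4000
After 3 (propagate distance d=5): x=4.0000 theta=-0.4000
After 4 (thin lens f=44): x=4.0000 theta=-27/55 (≈-0.4909)
z_focus = -x_out/theta_out = -(4.0000)/(-27/55) = 220/27 ≈ 8.1481
Rounded to 4 decimal places: z = 8.1481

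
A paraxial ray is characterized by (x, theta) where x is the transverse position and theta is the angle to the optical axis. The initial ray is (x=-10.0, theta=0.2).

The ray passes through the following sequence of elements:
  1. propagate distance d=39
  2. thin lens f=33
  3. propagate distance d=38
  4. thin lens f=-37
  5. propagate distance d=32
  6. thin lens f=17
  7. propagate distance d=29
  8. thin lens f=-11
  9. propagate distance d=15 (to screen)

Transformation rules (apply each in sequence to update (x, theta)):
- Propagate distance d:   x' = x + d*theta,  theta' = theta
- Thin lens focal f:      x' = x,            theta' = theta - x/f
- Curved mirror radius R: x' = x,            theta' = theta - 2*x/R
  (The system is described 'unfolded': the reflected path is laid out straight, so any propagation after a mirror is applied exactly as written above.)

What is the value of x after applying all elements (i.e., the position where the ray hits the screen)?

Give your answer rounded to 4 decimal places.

Initial: x=-10.0000 theta=0.2000
After 1 (propagate distance d=39): x=-2.2000 theta=0.2000
After 2 (thin lens f=33): x=-2.2000 theta=4/15 (≈0.2667)
After 3 (propagate distance d=38): x=119/15 (≈7.9333) theta=4/15 (≈0.2667)
After 4 (thin lens f=-37): x=119/15 (≈7.9333) theta=89/185 (≈0.4811)
After 5 (propagate distance d=32): x=12947/555 (≈23.3279) theta=89/185 (≈0.4811)
After 6 (thin lens f=17): x=12947/555 (≈23.3279) theta=-8408/9435 (≈-0.8911)
After 7 (propagate distance d=29): x=-7911/3145 (≈-2.5154) theta=-8408/9435 (≈-0.8911)
After 8 (thin lens f=-11): x=-7911/3145 (≈-2.5154) theta=-116221/103785 (≈-1.1198)
After 9 (propagate distance d=15 (to screen)): x=-668126/34595 (≈-19.3128) theta=-116221/103785 (≈-1.1198)
Rounded to 4 decimal places: x = -19.3128

Answer: -19.3128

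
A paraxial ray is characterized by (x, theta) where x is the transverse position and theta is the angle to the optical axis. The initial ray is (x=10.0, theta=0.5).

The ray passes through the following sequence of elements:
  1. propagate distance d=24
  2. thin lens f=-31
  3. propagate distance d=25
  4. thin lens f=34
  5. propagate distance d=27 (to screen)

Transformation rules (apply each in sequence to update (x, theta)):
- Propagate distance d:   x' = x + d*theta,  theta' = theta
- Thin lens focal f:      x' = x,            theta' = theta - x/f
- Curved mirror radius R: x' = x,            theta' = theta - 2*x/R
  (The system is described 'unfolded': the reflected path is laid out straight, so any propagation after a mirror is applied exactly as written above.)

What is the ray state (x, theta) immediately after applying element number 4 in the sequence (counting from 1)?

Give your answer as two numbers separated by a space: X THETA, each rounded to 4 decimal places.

Answer: 52.2419 -0.3269

Derivation:
Initial: x=10.0000 theta=0.5000
After 1 (propagate distance d=24): x=22.0000 theta=0.5000
After 2 (thin lens f=-31): x=22.0000 theta=75/62 (≈1.2097)
After 3 (propagate distance d=25): x=3239/62 (≈52.2419) theta=75/62 (≈1.2097)
After 4 (thin lens f=34): x=3239/62 (≈52.2419) theta=-689/2108 (≈-0.3269)
Rounded to 4 decimal places: x = 52.2419, theta = -0.3269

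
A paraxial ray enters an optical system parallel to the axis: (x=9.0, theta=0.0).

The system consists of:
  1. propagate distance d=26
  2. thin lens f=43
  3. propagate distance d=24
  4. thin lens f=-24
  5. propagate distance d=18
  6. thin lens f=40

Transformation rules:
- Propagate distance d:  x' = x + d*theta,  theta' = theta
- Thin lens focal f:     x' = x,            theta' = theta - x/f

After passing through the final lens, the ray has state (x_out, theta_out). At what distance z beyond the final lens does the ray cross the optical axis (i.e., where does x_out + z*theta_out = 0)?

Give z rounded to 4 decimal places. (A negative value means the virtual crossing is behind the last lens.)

Answer: 25.8657

Derivation:
Initial: x=9.0000 theta=0.0000
After 1 (propagate distance d=26): x=9.0000 theta=0.0000
After 2 (thin lens f=43): x=9.0000 theta=-9/43 (≈-0.2093)
After 3 (propagate distance d=24): x=171/43 (≈3.9767) theta=-9/43 (≈-0.2093)
After 4 (thin lens f=-24): x=171/43 (≈3.9767) theta=-15/344 (≈-0.0436)
After 5 (propagate distance d=18): x=549/172 (≈3.1919) theta=-15/344 (≈-0.0436)
After 6 (thin lens f=40): x=549/172 (≈3.1919) theta=-849/6880 (≈-0.1234)
z_focus = -x_out/theta_out = -(549/172)/(-849/6880) = 7320/283 ≈ 25.8657
Rounded to 4 decimal places: z = 25.8657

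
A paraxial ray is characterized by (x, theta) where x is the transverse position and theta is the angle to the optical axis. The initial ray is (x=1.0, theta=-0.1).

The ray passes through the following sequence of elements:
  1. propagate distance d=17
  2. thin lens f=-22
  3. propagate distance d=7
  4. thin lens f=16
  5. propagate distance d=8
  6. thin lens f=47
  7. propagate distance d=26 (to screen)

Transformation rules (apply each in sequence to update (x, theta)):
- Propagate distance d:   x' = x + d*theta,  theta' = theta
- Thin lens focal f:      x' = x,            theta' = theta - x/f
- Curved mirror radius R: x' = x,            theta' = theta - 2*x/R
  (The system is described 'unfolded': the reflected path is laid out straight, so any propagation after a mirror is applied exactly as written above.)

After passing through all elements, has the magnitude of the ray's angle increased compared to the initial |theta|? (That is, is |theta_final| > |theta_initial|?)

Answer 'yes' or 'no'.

Answer: no

Derivation:
Initial: x=1.0000 theta=-0.1000
After 1 (propagate distance d=17): x=-0.7000 theta=-0.1000
After 2 (thin lens f=-22): x=-0.7000 theta=-29/220 (≈-0.1318)
After 3 (propagate distance d=7): x=-357/220 (≈-1.6227) theta=-29/220 (≈-0.1318)
After 4 (thin lens f=16): x=-357/220 (≈-1.6227) theta=-107/3520 (≈-0.0304)
After 5 (propagate distance d=8): x=-821/440 (≈-1.8659) theta=-107/3520 (≈-0.0304)
After 6 (thin lens f=47): x=-821/440 (≈-1.8659) theta=1539/165440 (≈0.0093)
After 7 (propagate distance d=26 (to screen)): x=-134341/82720 (≈-1.6240) theta=1539/165440 (≈0.0093)
|theta_initial|=0.1000 |theta_final|=1539/165440 (≈0.0093) -> not increased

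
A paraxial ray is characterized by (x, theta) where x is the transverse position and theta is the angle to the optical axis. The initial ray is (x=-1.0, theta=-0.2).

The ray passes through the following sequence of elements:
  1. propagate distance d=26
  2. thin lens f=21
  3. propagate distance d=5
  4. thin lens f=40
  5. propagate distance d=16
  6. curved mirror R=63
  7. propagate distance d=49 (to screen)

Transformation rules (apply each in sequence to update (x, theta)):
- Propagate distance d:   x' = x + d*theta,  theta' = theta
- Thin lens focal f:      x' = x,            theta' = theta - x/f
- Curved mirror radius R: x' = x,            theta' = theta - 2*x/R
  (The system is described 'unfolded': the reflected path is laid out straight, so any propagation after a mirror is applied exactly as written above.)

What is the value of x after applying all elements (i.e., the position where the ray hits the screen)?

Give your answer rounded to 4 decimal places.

Answer: 12.7397

Derivation:
Initial: x=-1.0000 theta=-0.2000
After 1 (propagate distance d=26): x=-6.2000 theta=-0.2000
After 2 (thin lens f=21): x=-6.2000 theta=2/21 (≈0.0952)
After 3 (propagate distance d=5): x=-601/105 (≈-5.7238) theta=2/21 (≈0.0952)
After 4 (thin lens f=40): x=-601/105 (≈-5.7238) theta=143/600 (≈0.2383)
After 5 (propagate distance d=16): x=-1003/525 (≈-1.9105) theta=143/600 (≈0.2383)
After 6 (curved mirror R=63): x=-1003/525 (≈-1.9105) theta=79111/264600 (≈0.2990)
After 7 (propagate distance d=49 (to screen)): x=481561/37800 (≈12.7397) theta=79111/264600 (≈0.2990)
Rounded to 4 decimal places: x = 12.7397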